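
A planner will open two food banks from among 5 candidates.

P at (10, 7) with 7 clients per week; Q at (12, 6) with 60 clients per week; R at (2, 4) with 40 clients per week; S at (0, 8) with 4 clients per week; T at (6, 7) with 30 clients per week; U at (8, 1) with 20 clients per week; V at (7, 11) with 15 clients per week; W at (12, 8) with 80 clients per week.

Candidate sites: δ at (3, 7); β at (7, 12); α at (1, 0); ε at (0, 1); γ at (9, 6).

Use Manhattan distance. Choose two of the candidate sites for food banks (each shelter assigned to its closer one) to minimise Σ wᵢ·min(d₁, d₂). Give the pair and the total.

Evaluate every pair (each demand assigned to the nearer of the two):
  {δ, γ}: total = 1085
  {ε, γ}: total = 1167
  {α, γ}: total = 1175
  {β, γ}: total = 1253
  {δ, β}: total = 1870
  {δ, α}: total = 1995
  {δ, ε}: total = 1995
  {β, ε}: total = 2019
  {β, α}: total = 2027
  {α, ε}: total = 3655
Best pair: {δ, γ} with total 1085.

{δ, γ}, total 1085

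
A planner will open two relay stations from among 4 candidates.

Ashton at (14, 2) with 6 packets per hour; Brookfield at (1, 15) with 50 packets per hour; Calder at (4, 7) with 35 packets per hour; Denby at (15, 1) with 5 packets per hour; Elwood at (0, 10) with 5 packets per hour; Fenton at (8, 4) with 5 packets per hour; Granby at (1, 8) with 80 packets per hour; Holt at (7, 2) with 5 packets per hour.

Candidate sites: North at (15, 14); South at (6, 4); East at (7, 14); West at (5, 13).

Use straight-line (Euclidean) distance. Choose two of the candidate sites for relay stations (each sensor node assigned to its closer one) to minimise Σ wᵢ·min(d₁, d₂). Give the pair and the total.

{South, West}, total 1009.3

Evaluate every pair (each demand assigned to the nearer of the two):
  {South, West}: total = 1009.3
  {South, East}: total = 1101.0
  {North, West}: total = 1218.5
  {East, West}: total = 1240.9
  {North, South}: total = 1403.1
  {North, East}: total = 1537.3
Best pair: {South, West} with total 1009.3.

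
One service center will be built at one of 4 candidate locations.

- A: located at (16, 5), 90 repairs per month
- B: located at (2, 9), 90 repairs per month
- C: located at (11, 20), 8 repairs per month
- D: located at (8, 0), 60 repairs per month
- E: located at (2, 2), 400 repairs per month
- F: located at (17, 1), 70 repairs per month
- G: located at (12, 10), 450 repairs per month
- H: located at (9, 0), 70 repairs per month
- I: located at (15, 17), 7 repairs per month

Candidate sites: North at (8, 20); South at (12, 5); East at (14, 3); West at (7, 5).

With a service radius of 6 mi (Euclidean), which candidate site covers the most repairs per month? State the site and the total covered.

Coverage radius r = 6 mi; a point is covered iff (Δx)²+(Δy)² ≤ 6² = 36.
  North (8, 20): covers {C} → 8
  South (12, 5): covers {A, G, H} → 610
  East (14, 3): covers {A, F, H} → 230
  West (7, 5): covers {D, E, H} → 530
Maximum coverage at South: 610 repairs per month.

South, covering 610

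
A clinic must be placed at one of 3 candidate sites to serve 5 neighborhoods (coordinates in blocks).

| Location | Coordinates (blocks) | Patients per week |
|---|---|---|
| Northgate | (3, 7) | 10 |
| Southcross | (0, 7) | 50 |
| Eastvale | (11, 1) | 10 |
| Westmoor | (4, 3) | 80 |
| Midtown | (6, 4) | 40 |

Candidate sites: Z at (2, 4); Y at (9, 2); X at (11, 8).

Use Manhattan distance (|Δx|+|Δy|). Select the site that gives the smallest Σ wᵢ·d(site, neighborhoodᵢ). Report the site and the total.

Z, total 810 blocks

Total weighted distance at each candidate:
  Z (2, 4): total = 810
  Y (9, 2): total = 1520
  X (11, 8): total = 2080
Minimum is at Z with total 810 blocks.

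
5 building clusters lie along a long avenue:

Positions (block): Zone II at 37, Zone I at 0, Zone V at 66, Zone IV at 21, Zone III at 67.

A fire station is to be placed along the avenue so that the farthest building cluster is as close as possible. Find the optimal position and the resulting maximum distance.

location 33.5, max distance 33.5

The 1-center on a line is the midpoint of the two extreme points: leftmost at 0, rightmost at 67.
Optimal location = (0 + 67)/2 = 33.5; maximum distance = (67 − 0)/2 = 33.5.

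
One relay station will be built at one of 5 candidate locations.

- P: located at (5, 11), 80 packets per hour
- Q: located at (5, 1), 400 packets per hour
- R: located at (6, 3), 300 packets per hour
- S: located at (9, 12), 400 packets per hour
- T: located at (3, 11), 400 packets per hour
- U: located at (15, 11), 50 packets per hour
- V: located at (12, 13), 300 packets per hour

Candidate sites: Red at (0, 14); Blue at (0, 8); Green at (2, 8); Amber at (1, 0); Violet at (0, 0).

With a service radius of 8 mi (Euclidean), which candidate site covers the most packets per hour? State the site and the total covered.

Green, covering 1180

Coverage radius r = 8 mi; a point is covered iff (Δx)²+(Δy)² ≤ 8² = 64.
  Red (0, 14): covers {P, T} → 480
  Blue (0, 8): covers {P, R, T} → 780
  Green (2, 8): covers {P, Q, R, T} → 1180
  Amber (1, 0): covers {Q, R} → 700
  Violet (0, 0): covers {Q, R} → 700
Maximum coverage at Green: 1180 packets per hour.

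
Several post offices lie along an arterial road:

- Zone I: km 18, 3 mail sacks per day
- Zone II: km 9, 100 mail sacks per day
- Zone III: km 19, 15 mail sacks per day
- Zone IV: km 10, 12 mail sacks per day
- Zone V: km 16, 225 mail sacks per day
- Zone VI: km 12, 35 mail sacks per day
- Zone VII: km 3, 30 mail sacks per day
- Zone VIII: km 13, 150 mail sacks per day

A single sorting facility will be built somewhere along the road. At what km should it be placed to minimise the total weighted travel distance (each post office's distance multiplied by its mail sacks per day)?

For a sum of weighted absolute distances on a line, the optimum is the weighted median (not the mean). Total weight W = 570; half-weight = 285.
Sort by position and accumulate weight:
  km 3 (Zone VII, w=30) → cum 30
  km 9 (Zone II, w=100) → cum 130
  km 10 (Zone IV, w=12) → cum 142
  km 12 (Zone VI, w=35) → cum 177
  km 13 (Zone VIII, w=150) → cum 327  ≥ 285 → median here
  km 16 (Zone V, w=225) → cum 552
  km 18 (Zone I, w=3) → cum 555
  km 19 (Zone III, w=15) → cum 570
Optimal location: km 13.

x = 13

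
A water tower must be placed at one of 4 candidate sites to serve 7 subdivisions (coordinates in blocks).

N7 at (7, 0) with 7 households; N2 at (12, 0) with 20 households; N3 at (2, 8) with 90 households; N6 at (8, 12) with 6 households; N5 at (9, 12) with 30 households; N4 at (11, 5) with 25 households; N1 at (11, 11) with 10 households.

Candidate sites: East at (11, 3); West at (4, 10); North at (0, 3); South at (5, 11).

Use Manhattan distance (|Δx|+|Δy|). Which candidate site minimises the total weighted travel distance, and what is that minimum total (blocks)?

Total weighted distance at each candidate:
  East (11, 3): total = 1921
  West (4, 10): total = 1437
  North (0, 3): total = 2157
  South (5, 11): total = 1525
Minimum is at West with total 1437 blocks.

West, total 1437 blocks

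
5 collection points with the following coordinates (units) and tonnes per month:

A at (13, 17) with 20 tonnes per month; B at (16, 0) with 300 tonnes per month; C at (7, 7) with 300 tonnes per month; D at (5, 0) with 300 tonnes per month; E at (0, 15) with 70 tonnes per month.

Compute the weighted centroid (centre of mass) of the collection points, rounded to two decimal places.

The minimiser of Σwᵢ‖p−pᵢ‖² is the weighted centroid p* = (Σwᵢpᵢ)/(Σwᵢ).
Σwᵢ = 990.
Σwᵢxᵢ = 20·13 + 300·16 + 300·7 + 300·5 + 70·0 = 8660.
Σwᵢyᵢ = 20·17 + 300·0 + 300·7 + 300·0 + 70·15 = 3490.
x* = 8660/990 = 8.75, y* = 3490/990 = 3.53.

(8.75, 3.53)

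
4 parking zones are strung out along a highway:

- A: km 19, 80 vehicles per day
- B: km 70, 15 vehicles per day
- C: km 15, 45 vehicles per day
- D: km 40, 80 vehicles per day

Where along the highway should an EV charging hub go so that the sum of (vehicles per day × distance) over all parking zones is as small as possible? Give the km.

For a sum of weighted absolute distances on a line, the optimum is the weighted median (not the mean). Total weight W = 220; half-weight = 110.
Sort by position and accumulate weight:
  km 15 (C, w=45) → cum 45
  km 19 (A, w=80) → cum 125  ≥ 110 → median here
  km 40 (D, w=80) → cum 205
  km 70 (B, w=15) → cum 220
Optimal location: km 19.

x = 19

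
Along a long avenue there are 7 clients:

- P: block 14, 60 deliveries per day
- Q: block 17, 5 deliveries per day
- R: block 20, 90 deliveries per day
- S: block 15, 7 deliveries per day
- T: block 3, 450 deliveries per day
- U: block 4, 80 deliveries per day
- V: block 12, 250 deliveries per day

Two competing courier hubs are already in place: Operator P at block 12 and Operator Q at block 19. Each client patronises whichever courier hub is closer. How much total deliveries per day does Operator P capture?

The indifferent point is the midpoint (12+19)/2 = 15.5; clients left of it (closer to Operator P at 12) go to Operator P, those right go to Operator Q.
  T at 3 (w=450) → Operator P
  U at 4 (w=80) → Operator P
  V at 12 (w=250) → Operator P
  P at 14 (w=60) → Operator P
  S at 15 (w=7) → Operator P
  Q at 17 (w=5) → Operator Q
  R at 20 (w=90) → Operator Q
Operator P captures 847; Operator Q captures 95.

847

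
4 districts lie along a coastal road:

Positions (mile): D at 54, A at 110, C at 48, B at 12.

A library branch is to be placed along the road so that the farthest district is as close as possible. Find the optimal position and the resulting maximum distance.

The 1-center on a line is the midpoint of the two extreme points: leftmost at 12, rightmost at 110.
Optimal location = (12 + 110)/2 = 61; maximum distance = (110 − 12)/2 = 49.

location 61, max distance 49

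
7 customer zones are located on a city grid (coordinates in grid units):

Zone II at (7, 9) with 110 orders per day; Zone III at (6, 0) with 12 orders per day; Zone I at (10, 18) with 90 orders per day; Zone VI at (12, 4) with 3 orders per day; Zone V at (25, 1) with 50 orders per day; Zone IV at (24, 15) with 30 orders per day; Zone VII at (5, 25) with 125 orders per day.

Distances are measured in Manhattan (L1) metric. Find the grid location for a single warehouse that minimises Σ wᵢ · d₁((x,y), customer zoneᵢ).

Manhattan distance separates: Σwᵢ(|x−xᵢ|+|y−yᵢ|) = Σwᵢ|x−xᵢ| + Σwᵢ|y−yᵢ|, so x and y are optimised independently as 1-D weighted medians.
Total weight W = 420; half = 210.
x-coordinate, sorted with cumulative weight:
  x=5 (Zone VII, w=125) cum 125
  x=6 (Zone III, w=12) cum 137
  x=7 (Zone II, w=110) cum 247  ← median
  x=10 (Zone I, w=90) cum 337
  x=12 (Zone VI, w=3) cum 340
  x=24 (Zone IV, w=30) cum 370
  x=25 (Zone V, w=50) cum 420
⇒ x* = 7
y-coordinate, sorted with cumulative weight:
  y=0 (Zone III, w=12) cum 12
  y=1 (Zone V, w=50) cum 62
  y=4 (Zone VI, w=3) cum 65
  y=9 (Zone II, w=110) cum 175
  y=15 (Zone IV, w=30) cum 205
  y=18 (Zone I, w=90) cum 295  ← median
  y=25 (Zone VII, w=125) cum 420
⇒ y* = 18

(7, 18)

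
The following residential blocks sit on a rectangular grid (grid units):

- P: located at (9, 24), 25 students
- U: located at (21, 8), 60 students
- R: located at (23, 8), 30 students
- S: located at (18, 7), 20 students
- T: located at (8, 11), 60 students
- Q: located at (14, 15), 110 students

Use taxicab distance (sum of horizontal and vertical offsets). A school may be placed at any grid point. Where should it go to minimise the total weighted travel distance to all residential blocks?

(14, 11)

Manhattan distance separates: Σwᵢ(|x−xᵢ|+|y−yᵢ|) = Σwᵢ|x−xᵢ| + Σwᵢ|y−yᵢ|, so x and y are optimised independently as 1-D weighted medians.
Total weight W = 305; half = 152.5.
x-coordinate, sorted with cumulative weight:
  x=8 (T, w=60) cum 60
  x=9 (P, w=25) cum 85
  x=14 (Q, w=110) cum 195  ← median
  x=18 (S, w=20) cum 215
  x=21 (U, w=60) cum 275
  x=23 (R, w=30) cum 305
⇒ x* = 14
y-coordinate, sorted with cumulative weight:
  y=7 (S, w=20) cum 20
  y=8 (U, w=60) cum 80
  y=8 (R, w=30) cum 110
  y=11 (T, w=60) cum 170  ← median
  y=15 (Q, w=110) cum 280
  y=24 (P, w=25) cum 305
⇒ y* = 11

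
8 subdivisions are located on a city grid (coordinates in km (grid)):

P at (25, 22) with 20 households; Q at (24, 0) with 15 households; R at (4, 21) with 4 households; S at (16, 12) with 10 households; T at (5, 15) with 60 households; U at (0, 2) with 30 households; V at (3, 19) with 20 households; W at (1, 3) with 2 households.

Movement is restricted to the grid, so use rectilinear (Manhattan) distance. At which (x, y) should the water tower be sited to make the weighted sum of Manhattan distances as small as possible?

Manhattan distance separates: Σwᵢ(|x−xᵢ|+|y−yᵢ|) = Σwᵢ|x−xᵢ| + Σwᵢ|y−yᵢ|, so x and y are optimised independently as 1-D weighted medians.
Total weight W = 161; half = 80.5.
x-coordinate, sorted with cumulative weight:
  x=0 (U, w=30) cum 30
  x=1 (W, w=2) cum 32
  x=3 (V, w=20) cum 52
  x=4 (R, w=4) cum 56
  x=5 (T, w=60) cum 116  ← median
  x=16 (S, w=10) cum 126
  x=24 (Q, w=15) cum 141
  x=25 (P, w=20) cum 161
⇒ x* = 5
y-coordinate, sorted with cumulative weight:
  y=0 (Q, w=15) cum 15
  y=2 (U, w=30) cum 45
  y=3 (W, w=2) cum 47
  y=12 (S, w=10) cum 57
  y=15 (T, w=60) cum 117  ← median
  y=19 (V, w=20) cum 137
  y=21 (R, w=4) cum 141
  y=22 (P, w=20) cum 161
⇒ y* = 15

(5, 15)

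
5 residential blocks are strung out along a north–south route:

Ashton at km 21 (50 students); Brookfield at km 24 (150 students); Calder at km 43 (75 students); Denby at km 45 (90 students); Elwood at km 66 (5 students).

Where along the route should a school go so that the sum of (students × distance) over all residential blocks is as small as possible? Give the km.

x = 24

For a sum of weighted absolute distances on a line, the optimum is the weighted median (not the mean). Total weight W = 370; half-weight = 185.
Sort by position and accumulate weight:
  km 21 (Ashton, w=50) → cum 50
  km 24 (Brookfield, w=150) → cum 200  ≥ 185 → median here
  km 43 (Calder, w=75) → cum 275
  km 45 (Denby, w=90) → cum 365
  km 66 (Elwood, w=5) → cum 370
Optimal location: km 24.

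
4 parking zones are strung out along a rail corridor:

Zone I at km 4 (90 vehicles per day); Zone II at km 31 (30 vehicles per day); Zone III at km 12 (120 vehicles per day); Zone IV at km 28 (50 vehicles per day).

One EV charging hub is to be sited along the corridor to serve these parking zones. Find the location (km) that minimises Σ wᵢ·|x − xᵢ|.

x = 12

For a sum of weighted absolute distances on a line, the optimum is the weighted median (not the mean). Total weight W = 290; half-weight = 145.
Sort by position and accumulate weight:
  km 4 (Zone I, w=90) → cum 90
  km 12 (Zone III, w=120) → cum 210  ≥ 145 → median here
  km 28 (Zone IV, w=50) → cum 260
  km 31 (Zone II, w=30) → cum 290
Optimal location: km 12.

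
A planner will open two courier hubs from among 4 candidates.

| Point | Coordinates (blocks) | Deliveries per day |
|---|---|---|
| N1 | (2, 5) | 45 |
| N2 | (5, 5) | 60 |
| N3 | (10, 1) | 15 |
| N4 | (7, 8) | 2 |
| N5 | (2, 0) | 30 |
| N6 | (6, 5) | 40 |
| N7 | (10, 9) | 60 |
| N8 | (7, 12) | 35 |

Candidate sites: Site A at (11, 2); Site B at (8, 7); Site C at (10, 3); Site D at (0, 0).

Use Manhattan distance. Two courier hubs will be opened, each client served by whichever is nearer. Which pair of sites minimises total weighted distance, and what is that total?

{Site B, Site D}, total 1409

Evaluate every pair (each demand assigned to the nearer of the two):
  {Site B, Site D}: total = 1409
  {Site A, Site B}: total = 1634
  {Site B, Site C}: total = 1634
  {Site C, Site D}: total = 1861
  {Site A, Site D}: total = 2255
  {Site A, Site C}: total = 2266
Best pair: {Site B, Site D} with total 1409.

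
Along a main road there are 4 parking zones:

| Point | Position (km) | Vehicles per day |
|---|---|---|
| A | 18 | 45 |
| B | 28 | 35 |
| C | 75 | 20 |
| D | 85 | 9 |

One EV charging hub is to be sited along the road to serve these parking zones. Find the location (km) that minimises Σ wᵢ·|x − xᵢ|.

For a sum of weighted absolute distances on a line, the optimum is the weighted median (not the mean). Total weight W = 109; half-weight = 54.5.
Sort by position and accumulate weight:
  km 18 (A, w=45) → cum 45
  km 28 (B, w=35) → cum 80  ≥ 54.5 → median here
  km 75 (C, w=20) → cum 100
  km 85 (D, w=9) → cum 109
Optimal location: km 28.

x = 28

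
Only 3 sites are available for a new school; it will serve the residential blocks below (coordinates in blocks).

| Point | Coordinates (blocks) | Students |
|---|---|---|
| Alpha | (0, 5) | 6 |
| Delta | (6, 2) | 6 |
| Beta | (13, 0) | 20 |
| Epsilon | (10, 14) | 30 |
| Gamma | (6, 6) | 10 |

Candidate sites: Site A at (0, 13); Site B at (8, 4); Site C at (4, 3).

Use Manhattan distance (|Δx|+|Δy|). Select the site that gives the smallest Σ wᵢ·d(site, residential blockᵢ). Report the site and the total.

Total weighted distance at each candidate:
  Site A (0, 13): total = 1130
  Site B (8, 4): total = 658
  Site C (4, 3): total = 854
Minimum is at Site B with total 658 blocks.

Site B, total 658 blocks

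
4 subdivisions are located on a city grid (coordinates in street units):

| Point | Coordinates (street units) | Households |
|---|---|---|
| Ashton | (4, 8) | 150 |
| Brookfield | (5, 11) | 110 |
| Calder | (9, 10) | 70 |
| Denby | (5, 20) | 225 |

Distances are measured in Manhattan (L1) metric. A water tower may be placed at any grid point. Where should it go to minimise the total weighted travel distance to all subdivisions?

(5, 11)

Manhattan distance separates: Σwᵢ(|x−xᵢ|+|y−yᵢ|) = Σwᵢ|x−xᵢ| + Σwᵢ|y−yᵢ|, so x and y are optimised independently as 1-D weighted medians.
Total weight W = 555; half = 277.5.
x-coordinate, sorted with cumulative weight:
  x=4 (Ashton, w=150) cum 150
  x=5 (Brookfield, w=110) cum 260
  x=5 (Denby, w=225) cum 485  ← median
  x=9 (Calder, w=70) cum 555
⇒ x* = 5
y-coordinate, sorted with cumulative weight:
  y=8 (Ashton, w=150) cum 150
  y=10 (Calder, w=70) cum 220
  y=11 (Brookfield, w=110) cum 330  ← median
  y=20 (Denby, w=225) cum 555
⇒ y* = 11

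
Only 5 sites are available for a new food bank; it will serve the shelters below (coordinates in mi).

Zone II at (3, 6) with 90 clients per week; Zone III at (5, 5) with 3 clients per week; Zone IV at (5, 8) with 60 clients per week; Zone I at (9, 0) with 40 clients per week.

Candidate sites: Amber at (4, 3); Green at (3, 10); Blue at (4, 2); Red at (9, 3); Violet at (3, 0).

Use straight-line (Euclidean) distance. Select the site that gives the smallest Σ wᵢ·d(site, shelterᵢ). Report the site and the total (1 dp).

Total weighted distance at each candidate:
  Amber (4, 3): total = 830.5
  Green (3, 10): total = 1012.3
  Blue (4, 2): total = 960.9
  Red (9, 3): total = 1121.3
  Violet (3, 0): total = 1290.9
Minimum is at Amber with total 830.5 mi.

Amber, total 830.5 mi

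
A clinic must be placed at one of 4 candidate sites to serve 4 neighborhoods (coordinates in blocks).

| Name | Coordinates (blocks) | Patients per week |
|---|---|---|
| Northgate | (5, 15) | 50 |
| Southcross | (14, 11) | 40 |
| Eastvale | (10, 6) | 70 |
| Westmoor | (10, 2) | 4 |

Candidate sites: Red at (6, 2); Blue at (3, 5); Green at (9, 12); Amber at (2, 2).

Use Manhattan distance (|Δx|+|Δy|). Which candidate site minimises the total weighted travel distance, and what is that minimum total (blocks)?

Total weighted distance at each candidate:
  Red (6, 2): total = 1956
  Blue (3, 5): total = 1880
  Green (9, 12): total = 1124
  Amber (2, 2): total = 2512
Minimum is at Green with total 1124 blocks.

Green, total 1124 blocks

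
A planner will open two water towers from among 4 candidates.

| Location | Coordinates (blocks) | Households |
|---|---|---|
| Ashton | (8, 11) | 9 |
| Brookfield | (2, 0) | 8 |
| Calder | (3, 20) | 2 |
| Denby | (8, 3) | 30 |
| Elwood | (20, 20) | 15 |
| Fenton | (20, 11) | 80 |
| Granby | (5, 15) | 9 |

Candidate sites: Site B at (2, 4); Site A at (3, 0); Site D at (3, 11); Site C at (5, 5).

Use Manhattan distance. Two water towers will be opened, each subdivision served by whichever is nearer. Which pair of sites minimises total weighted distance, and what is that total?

{Site D, Site C}, total 2081

Evaluate every pair (each demand assigned to the nearer of the two):
  {Site D, Site C}: total = 2081
  {Site B, Site D}: total = 2109
  {Site A, Site D}: total = 2115
  {Site A, Site C}: total = 2493
  {Site B, Site C}: total = 2517
  {Site B, Site A}: total = 3005
Best pair: {Site D, Site C} with total 2081.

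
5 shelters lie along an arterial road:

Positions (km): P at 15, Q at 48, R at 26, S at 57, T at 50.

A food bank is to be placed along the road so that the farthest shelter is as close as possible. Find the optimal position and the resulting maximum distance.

The 1-center on a line is the midpoint of the two extreme points: leftmost at 15, rightmost at 57.
Optimal location = (15 + 57)/2 = 36; maximum distance = (57 − 15)/2 = 21.

location 36, max distance 21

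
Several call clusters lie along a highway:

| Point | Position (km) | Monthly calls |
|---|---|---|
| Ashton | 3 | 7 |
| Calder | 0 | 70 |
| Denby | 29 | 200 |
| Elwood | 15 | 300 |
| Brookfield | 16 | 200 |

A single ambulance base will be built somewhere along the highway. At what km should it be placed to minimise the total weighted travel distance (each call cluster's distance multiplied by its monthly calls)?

For a sum of weighted absolute distances on a line, the optimum is the weighted median (not the mean). Total weight W = 777; half-weight = 388.5.
Sort by position and accumulate weight:
  km 0 (Calder, w=70) → cum 70
  km 3 (Ashton, w=7) → cum 77
  km 15 (Elwood, w=300) → cum 377
  km 16 (Brookfield, w=200) → cum 577  ≥ 388.5 → median here
  km 29 (Denby, w=200) → cum 777
Optimal location: km 16.

x = 16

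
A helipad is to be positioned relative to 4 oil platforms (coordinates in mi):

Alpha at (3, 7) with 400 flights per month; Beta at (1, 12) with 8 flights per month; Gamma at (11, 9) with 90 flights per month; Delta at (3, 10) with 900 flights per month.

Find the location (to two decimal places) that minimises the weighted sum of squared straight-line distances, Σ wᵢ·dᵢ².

(3.50, 9.09)

The minimiser of Σwᵢ‖p−pᵢ‖² is the weighted centroid p* = (Σwᵢpᵢ)/(Σwᵢ).
Σwᵢ = 1398.
Σwᵢxᵢ = 400·3 + 8·1 + 90·11 + 900·3 = 4898.
Σwᵢyᵢ = 400·7 + 8·12 + 90·9 + 900·10 = 12706.
x* = 4898/1398 = 3.50, y* = 12706/1398 = 9.09.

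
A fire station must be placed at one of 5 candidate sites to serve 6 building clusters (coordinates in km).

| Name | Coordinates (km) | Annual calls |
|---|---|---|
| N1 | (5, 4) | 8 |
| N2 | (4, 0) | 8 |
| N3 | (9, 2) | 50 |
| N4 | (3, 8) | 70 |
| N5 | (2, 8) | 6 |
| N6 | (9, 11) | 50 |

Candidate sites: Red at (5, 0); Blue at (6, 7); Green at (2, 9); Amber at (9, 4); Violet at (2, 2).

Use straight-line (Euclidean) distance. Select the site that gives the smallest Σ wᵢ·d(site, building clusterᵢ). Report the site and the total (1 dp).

Blue, total 871.2 km

Total weighted distance at each candidate:
  Red (5, 0): total = 1477.3
  Blue (6, 7): total = 871.2
  Green (2, 9): total = 1084.4
  Amber (9, 4): total = 1086.4
  Violet (2, 2): total = 1433.4
Minimum is at Blue with total 871.2 km.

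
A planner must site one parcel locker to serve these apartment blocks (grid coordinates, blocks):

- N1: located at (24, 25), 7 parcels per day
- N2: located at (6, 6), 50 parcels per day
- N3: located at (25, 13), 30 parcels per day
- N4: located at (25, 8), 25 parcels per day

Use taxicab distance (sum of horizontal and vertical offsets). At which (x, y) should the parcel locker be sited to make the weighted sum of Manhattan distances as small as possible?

Manhattan distance separates: Σwᵢ(|x−xᵢ|+|y−yᵢ|) = Σwᵢ|x−xᵢ| + Σwᵢ|y−yᵢ|, so x and y are optimised independently as 1-D weighted medians.
Total weight W = 112; half = 56.
x-coordinate, sorted with cumulative weight:
  x=6 (N2, w=50) cum 50
  x=24 (N1, w=7) cum 57  ← median
  x=25 (N3, w=30) cum 87
  x=25 (N4, w=25) cum 112
⇒ x* = 24
y-coordinate, sorted with cumulative weight:
  y=6 (N2, w=50) cum 50
  y=8 (N4, w=25) cum 75  ← median
  y=13 (N3, w=30) cum 105
  y=25 (N1, w=7) cum 112
⇒ y* = 8

(24, 8)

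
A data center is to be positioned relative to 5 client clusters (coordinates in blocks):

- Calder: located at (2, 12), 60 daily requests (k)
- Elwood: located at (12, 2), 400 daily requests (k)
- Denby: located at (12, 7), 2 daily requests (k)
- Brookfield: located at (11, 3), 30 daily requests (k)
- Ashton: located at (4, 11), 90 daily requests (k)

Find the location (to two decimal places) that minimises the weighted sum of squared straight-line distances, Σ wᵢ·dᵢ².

(9.68, 4.49)

The minimiser of Σwᵢ‖p−pᵢ‖² is the weighted centroid p* = (Σwᵢpᵢ)/(Σwᵢ).
Σwᵢ = 582.
Σwᵢxᵢ = 60·2 + 400·12 + 2·12 + 30·11 + 90·4 = 5634.
Σwᵢyᵢ = 60·12 + 400·2 + 2·7 + 30·3 + 90·11 = 2614.
x* = 5634/582 = 9.68, y* = 2614/582 = 4.49.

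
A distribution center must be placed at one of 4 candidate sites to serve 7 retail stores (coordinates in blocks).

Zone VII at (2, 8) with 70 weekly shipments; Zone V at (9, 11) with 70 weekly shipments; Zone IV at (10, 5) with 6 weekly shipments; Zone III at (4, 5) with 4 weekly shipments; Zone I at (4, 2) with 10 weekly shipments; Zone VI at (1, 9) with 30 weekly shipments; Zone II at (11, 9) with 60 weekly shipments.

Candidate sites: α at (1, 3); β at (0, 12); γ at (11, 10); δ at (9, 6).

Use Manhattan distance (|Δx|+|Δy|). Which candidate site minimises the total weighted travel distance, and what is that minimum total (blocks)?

γ, total 1604 blocks

Total weighted distance at each candidate:
  α (1, 3): total = 2806
  β (0, 12): total = 2366
  γ (11, 10): total = 1604
  δ (9, 6): total = 1736
Minimum is at γ with total 1604 blocks.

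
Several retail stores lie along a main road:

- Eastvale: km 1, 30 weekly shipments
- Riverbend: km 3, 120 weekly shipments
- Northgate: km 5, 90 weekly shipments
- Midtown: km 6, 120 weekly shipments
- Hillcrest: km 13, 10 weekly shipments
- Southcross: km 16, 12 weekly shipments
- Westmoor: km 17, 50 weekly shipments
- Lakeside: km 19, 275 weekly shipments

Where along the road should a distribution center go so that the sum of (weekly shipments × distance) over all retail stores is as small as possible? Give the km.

x = 6

For a sum of weighted absolute distances on a line, the optimum is the weighted median (not the mean). Total weight W = 707; half-weight = 353.5.
Sort by position and accumulate weight:
  km 1 (Eastvale, w=30) → cum 30
  km 3 (Riverbend, w=120) → cum 150
  km 5 (Northgate, w=90) → cum 240
  km 6 (Midtown, w=120) → cum 360  ≥ 353.5 → median here
  km 13 (Hillcrest, w=10) → cum 370
  km 16 (Southcross, w=12) → cum 382
  km 17 (Westmoor, w=50) → cum 432
  km 19 (Lakeside, w=275) → cum 707
Optimal location: km 6.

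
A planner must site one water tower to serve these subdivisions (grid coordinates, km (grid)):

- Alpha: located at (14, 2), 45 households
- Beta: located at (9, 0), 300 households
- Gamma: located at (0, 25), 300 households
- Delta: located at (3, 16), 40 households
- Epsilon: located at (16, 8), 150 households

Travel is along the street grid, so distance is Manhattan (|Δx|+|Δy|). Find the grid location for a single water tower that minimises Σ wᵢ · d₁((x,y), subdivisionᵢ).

(9, 8)

Manhattan distance separates: Σwᵢ(|x−xᵢ|+|y−yᵢ|) = Σwᵢ|x−xᵢ| + Σwᵢ|y−yᵢ|, so x and y are optimised independently as 1-D weighted medians.
Total weight W = 835; half = 417.5.
x-coordinate, sorted with cumulative weight:
  x=0 (Gamma, w=300) cum 300
  x=3 (Delta, w=40) cum 340
  x=9 (Beta, w=300) cum 640  ← median
  x=14 (Alpha, w=45) cum 685
  x=16 (Epsilon, w=150) cum 835
⇒ x* = 9
y-coordinate, sorted with cumulative weight:
  y=0 (Beta, w=300) cum 300
  y=2 (Alpha, w=45) cum 345
  y=8 (Epsilon, w=150) cum 495  ← median
  y=16 (Delta, w=40) cum 535
  y=25 (Gamma, w=300) cum 835
⇒ y* = 8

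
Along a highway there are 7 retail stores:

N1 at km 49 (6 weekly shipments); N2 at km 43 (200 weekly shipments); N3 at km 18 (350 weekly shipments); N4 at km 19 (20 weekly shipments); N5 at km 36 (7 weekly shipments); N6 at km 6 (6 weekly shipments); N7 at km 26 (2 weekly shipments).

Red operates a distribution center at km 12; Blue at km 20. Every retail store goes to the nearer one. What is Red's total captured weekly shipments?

6

The indifferent point is the midpoint (12+20)/2 = 16; retail stores left of it (closer to Red at 12) go to Red, those right go to Blue.
  N6 at 6 (w=6) → Red
  N3 at 18 (w=350) → Blue
  N4 at 19 (w=20) → Blue
  N7 at 26 (w=2) → Blue
  N5 at 36 (w=7) → Blue
  N2 at 43 (w=200) → Blue
  N1 at 49 (w=6) → Blue
Red captures 6; Blue captures 585.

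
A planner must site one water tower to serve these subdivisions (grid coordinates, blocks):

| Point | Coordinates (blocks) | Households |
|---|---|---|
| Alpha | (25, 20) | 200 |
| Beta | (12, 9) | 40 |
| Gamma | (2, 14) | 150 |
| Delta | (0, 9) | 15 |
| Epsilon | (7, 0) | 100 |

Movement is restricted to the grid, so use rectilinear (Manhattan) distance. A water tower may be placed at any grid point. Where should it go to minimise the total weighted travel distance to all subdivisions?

(7, 14)

Manhattan distance separates: Σwᵢ(|x−xᵢ|+|y−yᵢ|) = Σwᵢ|x−xᵢ| + Σwᵢ|y−yᵢ|, so x and y are optimised independently as 1-D weighted medians.
Total weight W = 505; half = 252.5.
x-coordinate, sorted with cumulative weight:
  x=0 (Delta, w=15) cum 15
  x=2 (Gamma, w=150) cum 165
  x=7 (Epsilon, w=100) cum 265  ← median
  x=12 (Beta, w=40) cum 305
  x=25 (Alpha, w=200) cum 505
⇒ x* = 7
y-coordinate, sorted with cumulative weight:
  y=0 (Epsilon, w=100) cum 100
  y=9 (Beta, w=40) cum 140
  y=9 (Delta, w=15) cum 155
  y=14 (Gamma, w=150) cum 305  ← median
  y=20 (Alpha, w=200) cum 505
⇒ y* = 14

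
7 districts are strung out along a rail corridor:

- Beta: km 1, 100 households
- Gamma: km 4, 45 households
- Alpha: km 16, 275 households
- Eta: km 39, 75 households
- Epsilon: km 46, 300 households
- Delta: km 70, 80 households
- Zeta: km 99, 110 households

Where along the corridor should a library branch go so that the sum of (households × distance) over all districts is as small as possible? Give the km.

For a sum of weighted absolute distances on a line, the optimum is the weighted median (not the mean). Total weight W = 985; half-weight = 492.5.
Sort by position and accumulate weight:
  km 1 (Beta, w=100) → cum 100
  km 4 (Gamma, w=45) → cum 145
  km 16 (Alpha, w=275) → cum 420
  km 39 (Eta, w=75) → cum 495  ≥ 492.5 → median here
  km 46 (Epsilon, w=300) → cum 795
  km 70 (Delta, w=80) → cum 875
  km 99 (Zeta, w=110) → cum 985
Optimal location: km 39.

x = 39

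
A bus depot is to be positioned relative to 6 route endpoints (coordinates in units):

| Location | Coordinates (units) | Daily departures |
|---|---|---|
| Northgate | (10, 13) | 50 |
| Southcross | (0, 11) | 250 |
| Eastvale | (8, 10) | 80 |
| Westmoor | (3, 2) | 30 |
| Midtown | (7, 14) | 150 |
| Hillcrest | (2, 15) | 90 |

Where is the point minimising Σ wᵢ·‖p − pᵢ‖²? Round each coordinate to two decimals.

The minimiser of Σwᵢ‖p−pᵢ‖² is the weighted centroid p* = (Σwᵢpᵢ)/(Σwᵢ).
Σwᵢ = 650.
Σwᵢxᵢ = 50·10 + 250·0 + 80·8 + 30·3 + 150·7 + 90·2 = 2460.
Σwᵢyᵢ = 50·13 + 250·11 + 80·10 + 30·2 + 150·14 + 90·15 = 7710.
x* = 2460/650 = 3.78, y* = 7710/650 = 11.86.

(3.78, 11.86)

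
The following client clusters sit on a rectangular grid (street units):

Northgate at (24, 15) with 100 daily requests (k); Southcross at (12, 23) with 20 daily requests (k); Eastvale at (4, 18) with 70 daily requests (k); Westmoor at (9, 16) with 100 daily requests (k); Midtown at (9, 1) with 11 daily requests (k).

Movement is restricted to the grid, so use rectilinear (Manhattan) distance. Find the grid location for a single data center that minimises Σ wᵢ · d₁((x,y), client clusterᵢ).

(9, 16)

Manhattan distance separates: Σwᵢ(|x−xᵢ|+|y−yᵢ|) = Σwᵢ|x−xᵢ| + Σwᵢ|y−yᵢ|, so x and y are optimised independently as 1-D weighted medians.
Total weight W = 301; half = 150.5.
x-coordinate, sorted with cumulative weight:
  x=4 (Eastvale, w=70) cum 70
  x=9 (Westmoor, w=100) cum 170  ← median
  x=9 (Midtown, w=11) cum 181
  x=12 (Southcross, w=20) cum 201
  x=24 (Northgate, w=100) cum 301
⇒ x* = 9
y-coordinate, sorted with cumulative weight:
  y=1 (Midtown, w=11) cum 11
  y=15 (Northgate, w=100) cum 111
  y=16 (Westmoor, w=100) cum 211  ← median
  y=18 (Eastvale, w=70) cum 281
  y=23 (Southcross, w=20) cum 301
⇒ y* = 16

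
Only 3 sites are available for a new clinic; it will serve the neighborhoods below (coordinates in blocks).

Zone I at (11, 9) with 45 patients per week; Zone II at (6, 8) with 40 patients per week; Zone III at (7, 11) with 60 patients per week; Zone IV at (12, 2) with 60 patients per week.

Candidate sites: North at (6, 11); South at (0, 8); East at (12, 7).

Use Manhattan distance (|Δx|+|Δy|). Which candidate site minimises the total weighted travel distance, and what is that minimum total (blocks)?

Total weighted distance at each candidate:
  North (6, 11): total = 1395
  South (0, 8): total = 2460
  East (12, 7): total = 1255
Minimum is at East with total 1255 blocks.

East, total 1255 blocks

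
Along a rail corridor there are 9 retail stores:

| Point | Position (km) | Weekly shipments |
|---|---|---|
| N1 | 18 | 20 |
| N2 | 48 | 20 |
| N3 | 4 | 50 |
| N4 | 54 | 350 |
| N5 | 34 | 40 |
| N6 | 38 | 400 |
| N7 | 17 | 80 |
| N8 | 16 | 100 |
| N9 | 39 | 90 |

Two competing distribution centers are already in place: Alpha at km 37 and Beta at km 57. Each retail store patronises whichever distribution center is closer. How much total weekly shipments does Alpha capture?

The indifferent point is the midpoint (37+57)/2 = 47; retail stores left of it (closer to Alpha at 37) go to Alpha, those right go to Beta.
  N3 at 4 (w=50) → Alpha
  N8 at 16 (w=100) → Alpha
  N7 at 17 (w=80) → Alpha
  N1 at 18 (w=20) → Alpha
  N5 at 34 (w=40) → Alpha
  N6 at 38 (w=400) → Alpha
  N9 at 39 (w=90) → Alpha
  N2 at 48 (w=20) → Beta
  N4 at 54 (w=350) → Beta
Alpha captures 780; Beta captures 370.

780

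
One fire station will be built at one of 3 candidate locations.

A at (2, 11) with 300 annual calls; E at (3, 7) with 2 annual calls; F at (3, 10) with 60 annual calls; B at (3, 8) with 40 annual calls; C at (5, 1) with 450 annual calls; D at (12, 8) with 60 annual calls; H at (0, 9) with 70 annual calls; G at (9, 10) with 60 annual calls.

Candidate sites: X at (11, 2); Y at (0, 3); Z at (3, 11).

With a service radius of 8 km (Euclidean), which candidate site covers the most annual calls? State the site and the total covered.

Coverage radius r = 8 km; a point is covered iff (Δx)²+(Δy)² ≤ 8² = 64.
  X (11, 2): covers {C, D} → 510
  Y (0, 3): covers {E, F, B, C, H} → 622
  Z (3, 11): covers {A, E, F, B, H, G} → 532
Maximum coverage at Y: 622 annual calls.

Y, covering 622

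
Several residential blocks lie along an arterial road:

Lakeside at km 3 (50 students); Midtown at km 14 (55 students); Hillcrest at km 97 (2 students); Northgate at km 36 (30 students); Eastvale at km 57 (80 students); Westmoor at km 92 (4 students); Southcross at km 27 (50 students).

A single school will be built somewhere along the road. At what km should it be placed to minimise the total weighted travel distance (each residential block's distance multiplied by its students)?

For a sum of weighted absolute distances on a line, the optimum is the weighted median (not the mean). Total weight W = 271; half-weight = 135.5.
Sort by position and accumulate weight:
  km 3 (Lakeside, w=50) → cum 50
  km 14 (Midtown, w=55) → cum 105
  km 27 (Southcross, w=50) → cum 155  ≥ 135.5 → median here
  km 36 (Northgate, w=30) → cum 185
  km 57 (Eastvale, w=80) → cum 265
  km 92 (Westmoor, w=4) → cum 269
  km 97 (Hillcrest, w=2) → cum 271
Optimal location: km 27.

x = 27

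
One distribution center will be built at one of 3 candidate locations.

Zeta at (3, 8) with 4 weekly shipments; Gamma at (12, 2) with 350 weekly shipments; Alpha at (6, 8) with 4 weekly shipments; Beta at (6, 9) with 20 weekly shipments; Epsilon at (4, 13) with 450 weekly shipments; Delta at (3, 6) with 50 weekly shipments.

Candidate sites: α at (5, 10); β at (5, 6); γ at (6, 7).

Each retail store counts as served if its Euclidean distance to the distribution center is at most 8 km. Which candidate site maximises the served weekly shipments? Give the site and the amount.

γ, covering 878

Coverage radius r = 8 km; a point is covered iff (Δx)²+(Δy)² ≤ 8² = 64.
  α (5, 10): covers {Zeta, Alpha, Beta, Epsilon, Delta} → 528
  β (5, 6): covers {Zeta, Alpha, Beta, Epsilon, Delta} → 528
  γ (6, 7): covers {Zeta, Gamma, Alpha, Beta, Epsilon, Delta} → 878
Maximum coverage at γ: 878 weekly shipments.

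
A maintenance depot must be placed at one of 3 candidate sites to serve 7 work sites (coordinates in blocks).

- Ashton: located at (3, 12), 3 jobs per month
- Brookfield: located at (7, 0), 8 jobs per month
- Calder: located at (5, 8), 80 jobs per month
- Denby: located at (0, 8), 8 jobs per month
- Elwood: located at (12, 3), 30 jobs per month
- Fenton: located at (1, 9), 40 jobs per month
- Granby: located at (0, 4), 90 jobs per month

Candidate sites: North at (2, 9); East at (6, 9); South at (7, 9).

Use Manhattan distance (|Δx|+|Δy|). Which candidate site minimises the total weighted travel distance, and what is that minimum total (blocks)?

Total weighted distance at each candidate:
  North (2, 9): total = 1618
  East (6, 9): total = 1864
  South (7, 9): total = 2047
Minimum is at North with total 1618 blocks.

North, total 1618 blocks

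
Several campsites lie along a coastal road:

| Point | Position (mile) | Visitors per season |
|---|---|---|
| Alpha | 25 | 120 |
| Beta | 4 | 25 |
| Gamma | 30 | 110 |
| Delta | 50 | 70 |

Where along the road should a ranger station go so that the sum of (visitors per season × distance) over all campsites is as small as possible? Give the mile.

x = 30

For a sum of weighted absolute distances on a line, the optimum is the weighted median (not the mean). Total weight W = 325; half-weight = 162.5.
Sort by position and accumulate weight:
  mile 4 (Beta, w=25) → cum 25
  mile 25 (Alpha, w=120) → cum 145
  mile 30 (Gamma, w=110) → cum 255  ≥ 162.5 → median here
  mile 50 (Delta, w=70) → cum 325
Optimal location: mile 30.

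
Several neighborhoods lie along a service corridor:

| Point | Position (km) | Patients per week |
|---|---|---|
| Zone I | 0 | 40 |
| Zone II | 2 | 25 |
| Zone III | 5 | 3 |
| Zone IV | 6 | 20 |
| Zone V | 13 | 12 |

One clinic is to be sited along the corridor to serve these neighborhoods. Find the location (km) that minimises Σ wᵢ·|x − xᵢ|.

For a sum of weighted absolute distances on a line, the optimum is the weighted median (not the mean). Total weight W = 100; half-weight = 50.
Sort by position and accumulate weight:
  km 0 (Zone I, w=40) → cum 40
  km 2 (Zone II, w=25) → cum 65  ≥ 50 → median here
  km 5 (Zone III, w=3) → cum 68
  km 6 (Zone IV, w=20) → cum 88
  km 13 (Zone V, w=12) → cum 100
Optimal location: km 2.

x = 2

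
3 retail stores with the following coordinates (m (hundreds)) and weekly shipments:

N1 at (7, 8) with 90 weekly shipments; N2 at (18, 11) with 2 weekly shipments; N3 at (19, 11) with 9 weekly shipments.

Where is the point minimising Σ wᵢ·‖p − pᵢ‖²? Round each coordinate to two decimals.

The minimiser of Σwᵢ‖p−pᵢ‖² is the weighted centroid p* = (Σwᵢpᵢ)/(Σwᵢ).
Σwᵢ = 101.
Σwᵢxᵢ = 90·7 + 2·18 + 9·19 = 837.
Σwᵢyᵢ = 90·8 + 2·11 + 9·11 = 841.
x* = 837/101 = 8.29, y* = 841/101 = 8.33.

(8.29, 8.33)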